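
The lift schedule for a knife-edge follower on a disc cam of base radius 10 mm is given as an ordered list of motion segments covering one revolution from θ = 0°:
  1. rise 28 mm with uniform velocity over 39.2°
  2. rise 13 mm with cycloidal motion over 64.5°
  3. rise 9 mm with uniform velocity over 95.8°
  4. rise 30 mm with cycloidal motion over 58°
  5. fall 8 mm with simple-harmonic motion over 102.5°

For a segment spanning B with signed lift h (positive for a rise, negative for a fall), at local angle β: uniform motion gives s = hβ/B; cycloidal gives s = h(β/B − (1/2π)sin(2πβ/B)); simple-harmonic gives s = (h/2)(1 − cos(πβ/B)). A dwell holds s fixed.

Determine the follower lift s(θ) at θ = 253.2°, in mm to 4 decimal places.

seg 1 [0°–39.2°] uniform, h=28: full span → s += 28 → s = 28.0000
seg 2 [39.2°–103.7°] cycloidal, h=13: full span → s += 13 → s = 41.0000
seg 3 [103.7°–199.5°] uniform, h=9: full span → s += 9 → s = 50.0000
seg 4 [199.5°–257.5°] cycloidal, h=30: θ=253.2° here. β=53.7, B=58. 30·(0.9259 − sin(2π·0.9259)/(2π)) = 29.9204 → s = 79.9204

79.9204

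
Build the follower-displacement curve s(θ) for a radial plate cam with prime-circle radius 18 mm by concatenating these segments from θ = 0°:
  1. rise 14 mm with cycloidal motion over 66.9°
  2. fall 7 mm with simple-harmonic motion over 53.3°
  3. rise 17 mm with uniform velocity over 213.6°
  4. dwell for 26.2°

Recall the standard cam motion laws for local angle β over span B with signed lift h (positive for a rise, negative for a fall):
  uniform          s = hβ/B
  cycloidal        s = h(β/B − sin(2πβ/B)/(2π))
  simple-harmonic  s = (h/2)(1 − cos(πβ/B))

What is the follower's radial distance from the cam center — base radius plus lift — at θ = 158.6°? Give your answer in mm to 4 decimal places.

seg 1 [0°–66.9°] cycloidal, h=14: full span → s += 14 → s = 14.0000
seg 2 [66.9°–120.2°] simple-harmonic, h=-7: full span → s += -7 → s = 7.0000
seg 3 [120.2°–333.8°] uniform, h=17: θ=158.6° here. β=38.4, B=213.6. 17·38.4/213.6 = 3.0562 → s = 10.0562
radial distance = base radius + s = 18 + 10.0562 = 28.0562

28.0562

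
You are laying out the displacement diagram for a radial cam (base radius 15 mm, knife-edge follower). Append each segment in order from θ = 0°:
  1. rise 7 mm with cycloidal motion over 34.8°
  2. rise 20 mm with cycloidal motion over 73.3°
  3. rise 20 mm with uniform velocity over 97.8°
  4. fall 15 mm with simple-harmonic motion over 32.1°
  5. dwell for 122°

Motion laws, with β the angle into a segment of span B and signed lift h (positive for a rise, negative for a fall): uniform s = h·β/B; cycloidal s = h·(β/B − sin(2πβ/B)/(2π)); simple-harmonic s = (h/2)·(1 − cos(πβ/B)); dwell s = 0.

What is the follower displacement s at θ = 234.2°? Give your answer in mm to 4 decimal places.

seg 1 [0°–34.8°] cycloidal, h=7: full span → s += 7 → s = 7.0000
seg 2 [34.8°–108.1°] cycloidal, h=20: full span → s += 20 → s = 27.0000
seg 3 [108.1°–205.9°] uniform, h=20: full span → s += 20 → s = 47.0000
seg 4 [205.9°–238°] simple-harmonic, h=-15: θ=234.2° here. β=28.3, B=32.1. -15/2·(1 − cos(π·0.8816)) = -14.4873 → s = 32.5127

32.5127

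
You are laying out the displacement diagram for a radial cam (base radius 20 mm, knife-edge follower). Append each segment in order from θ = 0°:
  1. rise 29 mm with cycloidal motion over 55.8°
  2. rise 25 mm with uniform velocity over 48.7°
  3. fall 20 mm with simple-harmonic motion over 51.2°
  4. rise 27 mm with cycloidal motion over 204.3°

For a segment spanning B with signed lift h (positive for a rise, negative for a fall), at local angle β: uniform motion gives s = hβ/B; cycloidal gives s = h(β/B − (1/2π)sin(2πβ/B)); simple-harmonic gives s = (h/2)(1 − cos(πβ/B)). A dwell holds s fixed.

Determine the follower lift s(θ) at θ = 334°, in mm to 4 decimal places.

seg 1 [0°–55.8°] cycloidal, h=29: full span → s += 29 → s = 29.0000
seg 2 [55.8°–104.5°] uniform, h=25: full span → s += 25 → s = 54.0000
seg 3 [104.5°–155.7°] simple-harmonic, h=-20: full span → s += -20 → s = 34.0000
seg 4 [155.7°–360°] cycloidal, h=27: θ=334° here. β=178.3, B=204.3. 27·(0.8727 − sin(2π·0.8727)/(2π)) = 26.6454 → s = 60.6454

60.6454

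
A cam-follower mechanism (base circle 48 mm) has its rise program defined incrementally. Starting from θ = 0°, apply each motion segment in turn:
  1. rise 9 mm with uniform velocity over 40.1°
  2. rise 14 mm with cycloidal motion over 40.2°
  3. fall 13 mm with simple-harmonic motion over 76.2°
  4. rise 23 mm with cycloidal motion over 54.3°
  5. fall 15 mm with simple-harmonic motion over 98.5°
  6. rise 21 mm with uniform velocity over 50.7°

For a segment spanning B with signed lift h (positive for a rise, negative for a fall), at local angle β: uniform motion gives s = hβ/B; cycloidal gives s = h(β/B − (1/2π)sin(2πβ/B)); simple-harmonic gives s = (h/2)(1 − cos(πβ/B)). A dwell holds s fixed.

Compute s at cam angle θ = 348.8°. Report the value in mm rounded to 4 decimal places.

seg 1 [0°–40.1°] uniform, h=9: full span → s += 9 → s = 9.0000
seg 2 [40.1°–80.3°] cycloidal, h=14: full span → s += 14 → s = 23.0000
seg 3 [80.3°–156.5°] simple-harmonic, h=-13: full span → s += -13 → s = 10.0000
seg 4 [156.5°–210.8°] cycloidal, h=23: full span → s += 23 → s = 33.0000
seg 5 [210.8°–309.3°] simple-harmonic, h=-15: full span → s += -15 → s = 18.0000
seg 6 [309.3°–360°] uniform, h=21: θ=348.8° here. β=39.5, B=50.7. 21·39.5/50.7 = 16.3609 → s = 34.3609

34.3609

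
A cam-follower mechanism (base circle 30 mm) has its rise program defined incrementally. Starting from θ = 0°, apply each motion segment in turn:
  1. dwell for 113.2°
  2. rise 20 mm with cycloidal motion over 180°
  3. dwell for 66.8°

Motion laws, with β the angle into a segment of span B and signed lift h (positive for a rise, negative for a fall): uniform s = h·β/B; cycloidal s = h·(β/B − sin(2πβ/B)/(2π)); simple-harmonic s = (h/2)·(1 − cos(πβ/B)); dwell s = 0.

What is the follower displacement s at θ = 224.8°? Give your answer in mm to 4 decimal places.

seg 1 [0°–113.2°] dwell: s stays 0.0000
seg 2 [113.2°–293.2°] cycloidal, h=20: θ=224.8° here. β=111.6, B=180. 20·(0.6200 − sin(2π·0.6200)/(2π)) = 14.5790 → s = 14.5790

14.5790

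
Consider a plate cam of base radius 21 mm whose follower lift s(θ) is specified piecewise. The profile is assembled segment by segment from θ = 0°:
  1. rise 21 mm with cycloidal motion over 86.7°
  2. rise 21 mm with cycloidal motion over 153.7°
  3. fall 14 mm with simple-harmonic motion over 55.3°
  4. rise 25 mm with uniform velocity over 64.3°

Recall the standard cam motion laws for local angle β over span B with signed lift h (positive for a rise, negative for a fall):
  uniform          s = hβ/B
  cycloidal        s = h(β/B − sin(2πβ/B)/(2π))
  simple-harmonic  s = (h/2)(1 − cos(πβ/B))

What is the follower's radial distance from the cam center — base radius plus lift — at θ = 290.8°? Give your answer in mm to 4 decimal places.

seg 1 [0°–86.7°] cycloidal, h=21: full span → s += 21 → s = 21.0000
seg 2 [86.7°–240.4°] cycloidal, h=21: full span → s += 21 → s = 42.0000
seg 3 [240.4°–295.7°] simple-harmonic, h=-14: θ=290.8° here. β=50.4, B=55.3. -14/2·(1 − cos(π·0.9114)) = -13.7305 → s = 28.2695
radial distance = base radius + s = 21 + 28.2695 = 49.2695

49.2695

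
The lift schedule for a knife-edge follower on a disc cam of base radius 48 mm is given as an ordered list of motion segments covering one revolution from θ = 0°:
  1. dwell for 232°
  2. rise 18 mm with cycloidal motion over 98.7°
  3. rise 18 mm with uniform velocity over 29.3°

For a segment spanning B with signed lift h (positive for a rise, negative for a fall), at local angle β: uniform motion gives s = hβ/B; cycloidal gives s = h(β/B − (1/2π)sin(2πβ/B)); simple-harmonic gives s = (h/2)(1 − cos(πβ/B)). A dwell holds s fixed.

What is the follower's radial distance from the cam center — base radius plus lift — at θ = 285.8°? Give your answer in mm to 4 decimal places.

seg 1 [0°–232°] dwell: s stays 0.0000
seg 2 [232°–330.7°] cycloidal, h=18: θ=285.8° here. β=53.8, B=98.7. 18·(0.5451 − sin(2π·0.5451)/(2π)) = 10.6123 → s = 10.6123
radial distance = base radius + s = 48 + 10.6123 = 58.6123

58.6123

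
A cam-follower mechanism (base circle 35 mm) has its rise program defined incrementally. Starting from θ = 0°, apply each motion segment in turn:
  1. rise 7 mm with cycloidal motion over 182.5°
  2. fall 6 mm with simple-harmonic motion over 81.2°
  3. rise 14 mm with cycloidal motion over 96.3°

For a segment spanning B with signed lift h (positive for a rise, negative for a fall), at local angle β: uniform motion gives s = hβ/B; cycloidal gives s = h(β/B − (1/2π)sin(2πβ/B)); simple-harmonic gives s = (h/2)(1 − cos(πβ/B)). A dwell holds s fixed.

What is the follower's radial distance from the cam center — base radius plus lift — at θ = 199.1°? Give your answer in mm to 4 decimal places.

seg 1 [0°–182.5°] cycloidal, h=7: full span → s += 7 → s = 7.0000
seg 2 [182.5°–263.7°] simple-harmonic, h=-6: θ=199.1° here. β=16.6, B=81.2. -6/2·(1 − cos(π·0.2044)) = -0.5977 → s = 6.4023
radial distance = base radius + s = 35 + 6.4023 = 41.4023

41.4023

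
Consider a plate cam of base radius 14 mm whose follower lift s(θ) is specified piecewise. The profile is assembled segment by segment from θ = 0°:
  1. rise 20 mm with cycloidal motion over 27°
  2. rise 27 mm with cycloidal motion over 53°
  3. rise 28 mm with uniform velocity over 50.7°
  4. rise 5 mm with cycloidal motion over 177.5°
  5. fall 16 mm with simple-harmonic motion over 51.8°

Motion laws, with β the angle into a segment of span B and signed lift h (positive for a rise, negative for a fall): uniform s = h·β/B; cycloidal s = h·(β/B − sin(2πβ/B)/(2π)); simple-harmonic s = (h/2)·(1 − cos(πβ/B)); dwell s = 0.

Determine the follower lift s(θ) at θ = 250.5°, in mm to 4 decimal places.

seg 1 [0°–27°] cycloidal, h=20: full span → s += 20 → s = 20.0000
seg 2 [27°–80°] cycloidal, h=27: full span → s += 27 → s = 47.0000
seg 3 [80°–130.7°] uniform, h=28: full span → s += 28 → s = 75.0000
seg 4 [130.7°–308.2°] cycloidal, h=5: θ=250.5° here. β=119.8, B=177.5. 5·(0.6749 − sin(2π·0.6749)/(2π)) = 4.0835 → s = 79.0835

79.0835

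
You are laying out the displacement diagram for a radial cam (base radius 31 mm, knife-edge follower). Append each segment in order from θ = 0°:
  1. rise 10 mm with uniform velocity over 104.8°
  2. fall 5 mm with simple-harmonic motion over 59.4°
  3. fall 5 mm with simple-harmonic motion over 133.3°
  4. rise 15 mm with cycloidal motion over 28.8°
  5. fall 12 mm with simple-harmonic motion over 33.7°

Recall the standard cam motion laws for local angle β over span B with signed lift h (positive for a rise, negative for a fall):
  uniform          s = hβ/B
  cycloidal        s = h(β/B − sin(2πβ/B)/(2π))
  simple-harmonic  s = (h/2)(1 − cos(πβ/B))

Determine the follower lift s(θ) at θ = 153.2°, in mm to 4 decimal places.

seg 1 [0°–104.8°] uniform, h=10: full span → s += 10 → s = 10.0000
seg 2 [104.8°–164.2°] simple-harmonic, h=-5: θ=153.2° here. β=48.4, B=59.4. -5/2·(1 − cos(π·0.8148)) = -4.5887 → s = 5.4113

5.4113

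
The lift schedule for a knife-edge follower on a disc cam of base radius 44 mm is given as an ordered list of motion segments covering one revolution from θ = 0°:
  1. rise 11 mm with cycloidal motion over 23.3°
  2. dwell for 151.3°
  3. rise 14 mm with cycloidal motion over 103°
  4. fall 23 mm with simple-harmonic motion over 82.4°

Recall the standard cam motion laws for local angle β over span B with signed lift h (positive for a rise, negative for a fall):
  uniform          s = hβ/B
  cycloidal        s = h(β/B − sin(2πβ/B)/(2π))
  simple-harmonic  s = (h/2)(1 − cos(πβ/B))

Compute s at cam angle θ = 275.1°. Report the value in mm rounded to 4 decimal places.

seg 1 [0°–23.3°] cycloidal, h=11: full span → s += 11 → s = 11.0000
seg 2 [23.3°–174.6°] dwell: s stays 11.0000
seg 3 [174.6°–277.6°] cycloidal, h=14: θ=275.1° here. β=100.5, B=103. 14·(0.9757 − sin(2π·0.9757)/(2π)) = 13.9987 → s = 24.9987

24.9987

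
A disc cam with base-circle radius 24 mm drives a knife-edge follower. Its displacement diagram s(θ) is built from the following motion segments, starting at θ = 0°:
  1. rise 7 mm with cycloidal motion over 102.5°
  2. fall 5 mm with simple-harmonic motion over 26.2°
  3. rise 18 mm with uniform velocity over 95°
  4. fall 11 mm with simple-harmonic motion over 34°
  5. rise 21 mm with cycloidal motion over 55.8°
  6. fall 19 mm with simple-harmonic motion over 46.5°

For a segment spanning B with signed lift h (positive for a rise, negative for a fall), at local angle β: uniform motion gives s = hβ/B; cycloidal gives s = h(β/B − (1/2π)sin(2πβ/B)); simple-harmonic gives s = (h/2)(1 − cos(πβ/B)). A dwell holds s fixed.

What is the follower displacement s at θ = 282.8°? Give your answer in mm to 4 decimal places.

seg 1 [0°–102.5°] cycloidal, h=7: full span → s += 7 → s = 7.0000
seg 2 [102.5°–128.7°] simple-harmonic, h=-5: full span → s += -5 → s = 2.0000
seg 3 [128.7°–223.7°] uniform, h=18: full span → s += 18 → s = 20.0000
seg 4 [223.7°–257.7°] simple-harmonic, h=-11: full span → s += -11 → s = 9.0000
seg 5 [257.7°–313.5°] cycloidal, h=21: θ=282.8° here. β=25.1, B=55.8. 21·(0.4498 − sin(2π·0.4498)/(2π)) = 8.4098 → s = 17.4098

17.4098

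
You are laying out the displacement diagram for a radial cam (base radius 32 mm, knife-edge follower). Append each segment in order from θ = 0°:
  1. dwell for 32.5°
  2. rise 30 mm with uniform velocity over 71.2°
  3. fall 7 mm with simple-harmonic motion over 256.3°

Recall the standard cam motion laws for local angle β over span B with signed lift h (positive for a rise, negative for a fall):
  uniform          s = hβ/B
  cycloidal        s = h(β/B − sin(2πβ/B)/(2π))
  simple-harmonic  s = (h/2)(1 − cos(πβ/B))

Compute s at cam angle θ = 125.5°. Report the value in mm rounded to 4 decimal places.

seg 1 [0°–32.5°] dwell: s stays 0.0000
seg 2 [32.5°–103.7°] uniform, h=30: full span → s += 30 → s = 30.0000
seg 3 [103.7°–360°] simple-harmonic, h=-7: θ=125.5° here. β=21.8, B=256.3. -7/2·(1 − cos(π·0.0851)) = -0.1242 → s = 29.8758

29.8758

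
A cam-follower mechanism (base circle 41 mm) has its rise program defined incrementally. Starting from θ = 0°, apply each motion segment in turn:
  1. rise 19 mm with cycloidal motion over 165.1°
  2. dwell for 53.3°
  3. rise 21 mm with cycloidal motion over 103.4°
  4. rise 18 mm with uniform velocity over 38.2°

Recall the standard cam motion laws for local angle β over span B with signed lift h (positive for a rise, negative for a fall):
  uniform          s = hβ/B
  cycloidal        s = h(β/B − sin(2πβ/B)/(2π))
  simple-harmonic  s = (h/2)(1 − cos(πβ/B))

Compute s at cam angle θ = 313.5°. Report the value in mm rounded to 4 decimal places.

seg 1 [0°–165.1°] cycloidal, h=19: full span → s += 19 → s = 19.0000
seg 2 [165.1°–218.4°] dwell: s stays 19.0000
seg 3 [218.4°–321.8°] cycloidal, h=21: θ=313.5° here. β=95.1, B=103.4. 21·(0.9197 − sin(2π·0.9197)/(2π)) = 20.9294 → s = 39.9294

39.9294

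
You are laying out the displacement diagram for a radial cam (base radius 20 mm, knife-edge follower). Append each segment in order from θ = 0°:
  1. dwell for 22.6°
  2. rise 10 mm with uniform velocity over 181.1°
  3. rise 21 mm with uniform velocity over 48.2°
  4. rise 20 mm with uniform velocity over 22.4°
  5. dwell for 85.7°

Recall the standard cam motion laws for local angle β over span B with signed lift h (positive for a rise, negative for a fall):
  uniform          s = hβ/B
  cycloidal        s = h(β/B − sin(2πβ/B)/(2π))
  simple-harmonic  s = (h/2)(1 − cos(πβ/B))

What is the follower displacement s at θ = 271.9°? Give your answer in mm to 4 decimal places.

seg 1 [0°–22.6°] dwell: s stays 0.0000
seg 2 [22.6°–203.7°] uniform, h=10: full span → s += 10 → s = 10.0000
seg 3 [203.7°–251.9°] uniform, h=21: full span → s += 21 → s = 31.0000
seg 4 [251.9°–274.3°] uniform, h=20: θ=271.9° here. β=20, B=22.4. 20·20/22.4 = 17.8571 → s = 48.8571

48.8571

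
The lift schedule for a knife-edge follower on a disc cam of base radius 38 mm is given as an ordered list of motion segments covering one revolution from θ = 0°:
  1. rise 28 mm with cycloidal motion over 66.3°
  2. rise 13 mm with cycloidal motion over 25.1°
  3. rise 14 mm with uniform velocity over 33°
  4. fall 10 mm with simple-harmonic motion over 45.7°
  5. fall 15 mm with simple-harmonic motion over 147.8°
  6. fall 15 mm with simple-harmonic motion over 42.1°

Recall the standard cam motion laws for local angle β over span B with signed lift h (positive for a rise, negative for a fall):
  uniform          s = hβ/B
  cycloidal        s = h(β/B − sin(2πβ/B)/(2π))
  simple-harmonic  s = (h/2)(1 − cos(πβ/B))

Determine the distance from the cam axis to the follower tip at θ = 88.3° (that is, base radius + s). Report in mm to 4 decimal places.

seg 1 [0°–66.3°] cycloidal, h=28: full span → s += 28 → s = 28.0000
seg 2 [66.3°–91.4°] cycloidal, h=13: θ=88.3° here. β=22, B=25.1. 13·(0.8765 − sin(2π·0.8765)/(2π)) = 12.8436 → s = 40.8436
radial distance = base radius + s = 38 + 40.8436 = 78.8436

78.8436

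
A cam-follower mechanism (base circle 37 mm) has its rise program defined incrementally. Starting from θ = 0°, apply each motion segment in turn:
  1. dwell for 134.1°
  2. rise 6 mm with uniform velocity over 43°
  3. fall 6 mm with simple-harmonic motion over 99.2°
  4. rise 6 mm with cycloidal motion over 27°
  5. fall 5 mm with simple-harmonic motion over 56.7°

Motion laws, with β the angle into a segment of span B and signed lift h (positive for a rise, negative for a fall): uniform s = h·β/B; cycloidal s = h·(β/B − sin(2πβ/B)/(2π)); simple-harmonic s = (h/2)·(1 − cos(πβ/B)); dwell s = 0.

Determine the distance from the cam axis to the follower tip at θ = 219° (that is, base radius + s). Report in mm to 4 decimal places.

seg 1 [0°–134.1°] dwell: s stays 0.0000
seg 2 [134.1°–177.1°] uniform, h=6: full span → s += 6 → s = 6.0000
seg 3 [177.1°–276.3°] simple-harmonic, h=-6: θ=219° here. β=41.9, B=99.2. -6/2·(1 − cos(π·0.4224)) = -2.2757 → s = 3.7243
radial distance = base radius + s = 37 + 3.7243 = 40.7243

40.7243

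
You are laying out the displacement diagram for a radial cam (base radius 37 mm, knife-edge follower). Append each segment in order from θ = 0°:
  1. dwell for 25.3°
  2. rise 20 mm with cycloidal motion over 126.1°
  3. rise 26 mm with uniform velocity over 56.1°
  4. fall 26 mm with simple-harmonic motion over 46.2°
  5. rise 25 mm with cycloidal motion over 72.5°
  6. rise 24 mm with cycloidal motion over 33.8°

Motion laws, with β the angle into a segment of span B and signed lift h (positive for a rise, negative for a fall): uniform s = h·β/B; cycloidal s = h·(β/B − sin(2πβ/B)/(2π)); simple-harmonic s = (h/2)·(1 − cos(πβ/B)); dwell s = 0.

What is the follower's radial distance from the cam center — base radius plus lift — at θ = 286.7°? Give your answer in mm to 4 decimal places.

seg 1 [0°–25.3°] dwell: s stays 0.0000
seg 2 [25.3°–151.4°] cycloidal, h=20: full span → s += 20 → s = 20.0000
seg 3 [151.4°–207.5°] uniform, h=26: full span → s += 26 → s = 46.0000
seg 4 [207.5°–253.7°] simple-harmonic, h=-26: full span → s += -26 → s = 20.0000
seg 5 [253.7°–326.2°] cycloidal, h=25: θ=286.7° here. β=33, B=72.5. 25·(0.4552 − sin(2π·0.4552)/(2π)) = 10.2734 → s = 30.2734
radial distance = base radius + s = 37 + 30.2734 = 67.2734

67.2734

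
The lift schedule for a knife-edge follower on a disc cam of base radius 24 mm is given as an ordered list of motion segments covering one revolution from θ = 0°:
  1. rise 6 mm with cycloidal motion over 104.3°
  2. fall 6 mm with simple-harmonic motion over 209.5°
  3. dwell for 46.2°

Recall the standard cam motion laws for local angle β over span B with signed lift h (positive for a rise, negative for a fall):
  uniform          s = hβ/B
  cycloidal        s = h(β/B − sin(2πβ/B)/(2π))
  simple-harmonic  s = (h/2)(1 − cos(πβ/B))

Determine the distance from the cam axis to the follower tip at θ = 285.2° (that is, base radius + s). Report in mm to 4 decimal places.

seg 1 [0°–104.3°] cycloidal, h=6: full span → s += 6 → s = 6.0000
seg 2 [104.3°–313.8°] simple-harmonic, h=-6: θ=285.2° here. β=180.9, B=209.5. -6/2·(1 − cos(π·0.8635)) = -5.7283 → s = 0.2717
radial distance = base radius + s = 24 + 0.2717 = 24.2717

24.2717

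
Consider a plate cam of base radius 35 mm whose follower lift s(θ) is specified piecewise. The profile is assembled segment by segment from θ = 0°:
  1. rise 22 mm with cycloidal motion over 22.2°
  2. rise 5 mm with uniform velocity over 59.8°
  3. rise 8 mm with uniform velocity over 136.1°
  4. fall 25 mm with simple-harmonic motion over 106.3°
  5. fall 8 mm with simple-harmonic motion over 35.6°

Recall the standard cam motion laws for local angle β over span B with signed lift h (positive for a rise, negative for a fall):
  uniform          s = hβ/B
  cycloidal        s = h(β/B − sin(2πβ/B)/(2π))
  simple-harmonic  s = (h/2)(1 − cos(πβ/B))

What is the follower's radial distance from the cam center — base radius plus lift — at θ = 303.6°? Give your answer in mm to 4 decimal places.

seg 1 [0°–22.2°] cycloidal, h=22: full span → s += 22 → s = 22.0000
seg 2 [22.2°–82°] uniform, h=5: full span → s += 5 → s = 27.0000
seg 3 [82°–218.1°] uniform, h=8: full span → s += 8 → s = 35.0000
seg 4 [218.1°–324.4°] simple-harmonic, h=-25: θ=303.6° here. β=85.5, B=106.3. -25/2·(1 − cos(π·0.8043)) = -22.7117 → s = 12.2883
radial distance = base radius + s = 35 + 12.2883 = 47.2883

47.2883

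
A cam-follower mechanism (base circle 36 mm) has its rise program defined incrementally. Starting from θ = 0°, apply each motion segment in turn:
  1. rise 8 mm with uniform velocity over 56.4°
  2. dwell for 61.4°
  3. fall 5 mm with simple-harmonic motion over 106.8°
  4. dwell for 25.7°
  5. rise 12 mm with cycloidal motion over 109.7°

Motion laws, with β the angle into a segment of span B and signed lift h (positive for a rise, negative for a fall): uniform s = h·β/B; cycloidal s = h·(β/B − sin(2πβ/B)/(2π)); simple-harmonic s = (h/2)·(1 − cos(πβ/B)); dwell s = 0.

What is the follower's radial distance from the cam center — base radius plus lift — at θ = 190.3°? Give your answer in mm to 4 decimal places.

seg 1 [0°–56.4°] uniform, h=8: full span → s += 8 → s = 8.0000
seg 2 [56.4°–117.8°] dwell: s stays 8.0000
seg 3 [117.8°–224.6°] simple-harmonic, h=-5: θ=190.3° here. β=72.5, B=106.8. -5/2·(1 − cos(π·0.6788)) = -3.8319 → s = 4.1681
radial distance = base radius + s = 36 + 4.1681 = 40.1681

40.1681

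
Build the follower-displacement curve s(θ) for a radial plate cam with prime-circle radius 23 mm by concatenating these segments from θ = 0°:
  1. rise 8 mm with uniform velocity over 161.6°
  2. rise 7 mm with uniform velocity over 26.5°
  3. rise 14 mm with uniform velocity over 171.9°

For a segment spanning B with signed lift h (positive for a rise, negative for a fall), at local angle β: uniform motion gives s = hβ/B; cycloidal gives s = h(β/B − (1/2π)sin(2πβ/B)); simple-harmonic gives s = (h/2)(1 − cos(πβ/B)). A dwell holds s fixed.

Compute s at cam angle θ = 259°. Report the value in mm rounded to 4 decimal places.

seg 1 [0°–161.6°] uniform, h=8: full span → s += 8 → s = 8.0000
seg 2 [161.6°–188.1°] uniform, h=7: full span → s += 7 → s = 15.0000
seg 3 [188.1°–360°] uniform, h=14: θ=259° here. β=70.9, B=171.9. 14·70.9/171.9 = 5.7743 → s = 20.7743

20.7743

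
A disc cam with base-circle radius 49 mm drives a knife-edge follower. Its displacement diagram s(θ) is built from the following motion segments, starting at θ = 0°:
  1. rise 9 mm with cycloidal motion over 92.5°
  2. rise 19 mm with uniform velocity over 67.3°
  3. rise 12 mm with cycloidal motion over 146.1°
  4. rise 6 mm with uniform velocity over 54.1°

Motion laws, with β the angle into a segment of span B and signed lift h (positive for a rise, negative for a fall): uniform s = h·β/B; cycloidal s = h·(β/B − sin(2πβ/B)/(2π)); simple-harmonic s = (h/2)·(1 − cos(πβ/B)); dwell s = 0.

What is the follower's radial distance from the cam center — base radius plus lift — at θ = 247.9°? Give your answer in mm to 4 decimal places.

seg 1 [0°–92.5°] cycloidal, h=9: full span → s += 9 → s = 9.0000
seg 2 [92.5°–159.8°] uniform, h=19: full span → s += 19 → s = 28.0000
seg 3 [159.8°–305.9°] cycloidal, h=12: θ=247.9° here. β=88.1, B=146.1. 12·(0.6030 − sin(2π·0.6030)/(2π)) = 8.3878 → s = 36.3878
radial distance = base radius + s = 49 + 36.3878 = 85.3878

85.3878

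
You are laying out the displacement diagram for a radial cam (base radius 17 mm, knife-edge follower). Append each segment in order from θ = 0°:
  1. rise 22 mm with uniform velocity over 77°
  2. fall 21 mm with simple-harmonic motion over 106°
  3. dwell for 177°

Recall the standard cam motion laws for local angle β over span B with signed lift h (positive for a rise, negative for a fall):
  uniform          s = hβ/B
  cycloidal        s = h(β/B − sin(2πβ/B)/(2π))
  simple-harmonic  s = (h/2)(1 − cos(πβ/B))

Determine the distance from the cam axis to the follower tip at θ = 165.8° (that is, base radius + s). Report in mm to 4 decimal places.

seg 1 [0°–77°] uniform, h=22: full span → s += 22 → s = 22.0000
seg 2 [77°–183°] simple-harmonic, h=-21: θ=165.8° here. β=88.8, B=106. -21/2·(1 − cos(π·0.8377)) = -19.6650 → s = 2.3350
radial distance = base radius + s = 17 + 2.3350 = 19.3350

19.3350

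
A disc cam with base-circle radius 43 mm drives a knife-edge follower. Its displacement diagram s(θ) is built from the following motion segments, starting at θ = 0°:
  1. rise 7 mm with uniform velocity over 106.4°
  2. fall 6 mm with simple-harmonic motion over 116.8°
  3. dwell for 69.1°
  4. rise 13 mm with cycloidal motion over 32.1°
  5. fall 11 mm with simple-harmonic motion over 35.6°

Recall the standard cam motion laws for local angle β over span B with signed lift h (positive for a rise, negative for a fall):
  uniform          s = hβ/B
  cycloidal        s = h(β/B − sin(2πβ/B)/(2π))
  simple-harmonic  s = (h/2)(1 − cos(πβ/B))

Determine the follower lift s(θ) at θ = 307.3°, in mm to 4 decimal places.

seg 1 [0°–106.4°] uniform, h=7: full span → s += 7 → s = 7.0000
seg 2 [106.4°–223.2°] simple-harmonic, h=-6: full span → s += -6 → s = 1.0000
seg 3 [223.2°–292.3°] dwell: s stays 1.0000
seg 4 [292.3°–324.4°] cycloidal, h=13: θ=307.3° here. β=15, B=32.1. 13·(0.4673 − sin(2π·0.4673)/(2π)) = 5.6525 → s = 6.6525

6.6525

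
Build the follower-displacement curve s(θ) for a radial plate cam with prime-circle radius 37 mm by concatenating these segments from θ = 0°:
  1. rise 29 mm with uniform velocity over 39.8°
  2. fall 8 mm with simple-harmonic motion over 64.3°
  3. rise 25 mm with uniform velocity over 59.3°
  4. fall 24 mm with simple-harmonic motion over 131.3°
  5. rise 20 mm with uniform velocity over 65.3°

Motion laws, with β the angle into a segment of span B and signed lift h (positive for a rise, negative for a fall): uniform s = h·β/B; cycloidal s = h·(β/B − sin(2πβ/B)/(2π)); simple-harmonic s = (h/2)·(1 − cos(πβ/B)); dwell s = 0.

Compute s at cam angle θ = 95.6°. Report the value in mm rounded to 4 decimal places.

seg 1 [0°–39.8°] uniform, h=29: full span → s += 29 → s = 29.0000
seg 2 [39.8°–104.1°] simple-harmonic, h=-8: θ=95.6° here. β=55.8, B=64.3. -8/2·(1 − cos(π·0.8678)) = -7.6600 → s = 21.3400

21.3400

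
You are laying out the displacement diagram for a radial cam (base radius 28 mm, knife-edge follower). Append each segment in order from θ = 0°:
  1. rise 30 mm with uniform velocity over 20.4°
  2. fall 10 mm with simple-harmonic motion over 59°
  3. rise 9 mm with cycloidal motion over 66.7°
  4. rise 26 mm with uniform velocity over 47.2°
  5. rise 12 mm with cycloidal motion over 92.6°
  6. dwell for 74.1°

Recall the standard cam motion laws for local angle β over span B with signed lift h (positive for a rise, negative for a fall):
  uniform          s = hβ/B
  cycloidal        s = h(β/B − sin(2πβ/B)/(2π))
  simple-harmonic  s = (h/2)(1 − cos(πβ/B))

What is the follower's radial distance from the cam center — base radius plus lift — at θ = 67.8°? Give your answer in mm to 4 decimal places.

seg 1 [0°–20.4°] uniform, h=30: full span → s += 30 → s = 30.0000
seg 2 [20.4°–79.4°] simple-harmonic, h=-10: θ=67.8° here. β=47.4, B=59. -10/2·(1 − cos(π·0.8034)) = -9.0762 → s = 20.9238
radial distance = base radius + s = 28 + 20.9238 = 48.9238

48.9238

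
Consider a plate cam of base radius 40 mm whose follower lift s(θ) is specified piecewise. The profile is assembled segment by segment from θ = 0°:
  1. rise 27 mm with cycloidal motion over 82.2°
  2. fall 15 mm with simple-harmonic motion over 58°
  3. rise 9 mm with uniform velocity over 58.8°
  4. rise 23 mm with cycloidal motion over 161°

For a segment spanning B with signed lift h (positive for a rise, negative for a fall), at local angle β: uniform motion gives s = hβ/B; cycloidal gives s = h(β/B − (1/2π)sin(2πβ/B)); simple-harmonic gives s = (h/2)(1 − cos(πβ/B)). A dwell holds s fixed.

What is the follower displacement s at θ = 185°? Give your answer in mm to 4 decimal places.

seg 1 [0°–82.2°] cycloidal, h=27: full span → s += 27 → s = 27.0000
seg 2 [82.2°–140.2°] simple-harmonic, h=-15: full span → s += -15 → s = 12.0000
seg 3 [140.2°–199°] uniform, h=9: θ=185° here. β=44.8, B=58.8. 9·44.8/58.8 = 6.8571 → s = 18.8571

18.8571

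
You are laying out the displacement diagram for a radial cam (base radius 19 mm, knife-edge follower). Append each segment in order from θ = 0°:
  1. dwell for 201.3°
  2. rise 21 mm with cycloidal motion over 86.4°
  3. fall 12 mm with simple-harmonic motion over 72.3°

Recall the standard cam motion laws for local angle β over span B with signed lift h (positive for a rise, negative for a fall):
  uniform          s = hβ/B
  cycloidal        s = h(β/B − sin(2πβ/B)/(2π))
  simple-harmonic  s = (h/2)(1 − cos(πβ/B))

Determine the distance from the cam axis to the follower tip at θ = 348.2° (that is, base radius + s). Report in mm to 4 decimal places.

seg 1 [0°–201.3°] dwell: s stays 0.0000
seg 2 [201.3°–287.7°] cycloidal, h=21: full span → s += 21 → s = 21.0000
seg 3 [287.7°–360°] simple-harmonic, h=-12: θ=348.2° here. β=60.5, B=72.3. -12/2·(1 − cos(π·0.8368)) = -11.2284 → s = 9.7716
radial distance = base radius + s = 19 + 9.7716 = 28.7716

28.7716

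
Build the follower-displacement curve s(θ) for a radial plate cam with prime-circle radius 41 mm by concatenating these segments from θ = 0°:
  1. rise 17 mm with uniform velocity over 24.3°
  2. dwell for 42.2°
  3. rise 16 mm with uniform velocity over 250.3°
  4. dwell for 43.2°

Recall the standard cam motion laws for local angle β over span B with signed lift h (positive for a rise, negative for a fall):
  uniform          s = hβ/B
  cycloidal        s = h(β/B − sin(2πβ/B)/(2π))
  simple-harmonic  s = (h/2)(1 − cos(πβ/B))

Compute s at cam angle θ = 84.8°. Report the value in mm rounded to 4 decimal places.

seg 1 [0°–24.3°] uniform, h=17: full span → s += 17 → s = 17.0000
seg 2 [24.3°–66.5°] dwell: s stays 17.0000
seg 3 [66.5°–316.8°] uniform, h=16: θ=84.8° here. β=18.3, B=250.3. 16·18.3/250.3 = 1.1698 → s = 18.1698

18.1698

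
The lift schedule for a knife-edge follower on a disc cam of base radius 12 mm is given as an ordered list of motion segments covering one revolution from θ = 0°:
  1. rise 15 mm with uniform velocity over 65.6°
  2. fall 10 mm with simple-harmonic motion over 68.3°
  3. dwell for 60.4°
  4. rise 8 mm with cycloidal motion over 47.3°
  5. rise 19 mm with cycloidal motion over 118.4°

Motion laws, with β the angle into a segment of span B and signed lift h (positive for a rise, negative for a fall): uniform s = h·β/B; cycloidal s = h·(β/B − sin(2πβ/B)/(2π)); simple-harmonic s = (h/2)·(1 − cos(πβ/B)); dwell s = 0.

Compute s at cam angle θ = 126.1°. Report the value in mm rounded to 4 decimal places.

seg 1 [0°–65.6°] uniform, h=15: full span → s += 15 → s = 15.0000
seg 2 [65.6°–133.9°] simple-harmonic, h=-10: θ=126.1° here. β=60.5, B=68.3. -10/2·(1 − cos(π·0.8858)) = -9.6816 → s = 5.3184

5.3184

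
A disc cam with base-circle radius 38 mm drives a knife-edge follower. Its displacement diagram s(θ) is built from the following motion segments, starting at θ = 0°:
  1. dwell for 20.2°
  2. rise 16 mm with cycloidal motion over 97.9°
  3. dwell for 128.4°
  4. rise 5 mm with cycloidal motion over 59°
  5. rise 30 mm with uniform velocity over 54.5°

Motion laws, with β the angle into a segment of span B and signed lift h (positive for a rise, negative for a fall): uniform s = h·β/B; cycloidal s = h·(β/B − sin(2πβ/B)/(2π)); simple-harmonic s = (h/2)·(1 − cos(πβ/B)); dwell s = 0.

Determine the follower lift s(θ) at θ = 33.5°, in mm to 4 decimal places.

seg 1 [0°–20.2°] dwell: s stays 0.0000
seg 2 [20.2°–118.1°] cycloidal, h=16: θ=33.5° here. β=13.3, B=97.9. 16·(0.1359 − sin(2π·0.1359)/(2π)) = 0.2545 → s = 0.2545

0.2545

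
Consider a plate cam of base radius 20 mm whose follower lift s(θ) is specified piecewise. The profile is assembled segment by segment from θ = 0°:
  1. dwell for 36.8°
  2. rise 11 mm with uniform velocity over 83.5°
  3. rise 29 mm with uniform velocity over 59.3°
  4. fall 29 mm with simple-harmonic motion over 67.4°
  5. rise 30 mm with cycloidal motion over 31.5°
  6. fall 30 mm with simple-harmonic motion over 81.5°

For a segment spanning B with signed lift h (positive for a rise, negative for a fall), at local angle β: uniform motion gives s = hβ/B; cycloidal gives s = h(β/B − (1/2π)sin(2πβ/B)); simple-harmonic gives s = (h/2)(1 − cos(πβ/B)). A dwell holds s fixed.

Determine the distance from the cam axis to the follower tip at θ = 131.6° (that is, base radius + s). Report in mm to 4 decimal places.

seg 1 [0°–36.8°] dwell: s stays 0.0000
seg 2 [36.8°–120.3°] uniform, h=11: full span → s += 11 → s = 11.0000
seg 3 [120.3°–179.6°] uniform, h=29: θ=131.6° here. β=11.3, B=59.3. 29·11.3/59.3 = 5.5261 → s = 16.5261
radial distance = base radius + s = 20 + 16.5261 = 36.5261

36.5261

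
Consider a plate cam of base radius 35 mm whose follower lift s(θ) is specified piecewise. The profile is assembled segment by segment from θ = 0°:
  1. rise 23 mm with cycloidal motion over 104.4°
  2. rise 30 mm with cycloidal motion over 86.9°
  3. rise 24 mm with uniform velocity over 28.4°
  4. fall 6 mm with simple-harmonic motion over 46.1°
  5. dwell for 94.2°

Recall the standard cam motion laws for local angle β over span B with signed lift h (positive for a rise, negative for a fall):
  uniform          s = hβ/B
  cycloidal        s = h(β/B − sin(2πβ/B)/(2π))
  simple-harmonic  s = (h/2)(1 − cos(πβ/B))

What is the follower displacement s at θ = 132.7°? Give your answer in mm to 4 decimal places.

seg 1 [0°–104.4°] cycloidal, h=23: full span → s += 23 → s = 23.0000
seg 2 [104.4°–191.3°] cycloidal, h=30: θ=132.7° here. β=28.3, B=86.9. 30·(0.3257 − sin(2π·0.3257)/(2π)) = 5.5247 → s = 28.5247

28.5247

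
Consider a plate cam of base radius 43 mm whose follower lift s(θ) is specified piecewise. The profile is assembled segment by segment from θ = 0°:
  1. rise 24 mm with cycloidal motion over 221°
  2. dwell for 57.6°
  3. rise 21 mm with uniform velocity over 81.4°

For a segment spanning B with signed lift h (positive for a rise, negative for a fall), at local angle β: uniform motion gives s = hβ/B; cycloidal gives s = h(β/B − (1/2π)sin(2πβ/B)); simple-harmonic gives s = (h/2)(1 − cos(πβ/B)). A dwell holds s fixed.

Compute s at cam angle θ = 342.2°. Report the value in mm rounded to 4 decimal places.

seg 1 [0°–221°] cycloidal, h=24: full span → s += 24 → s = 24.0000
seg 2 [221°–278.6°] dwell: s stays 24.0000
seg 3 [278.6°–360°] uniform, h=21: θ=342.2° here. β=63.6, B=81.4. 21·63.6/81.4 = 16.4079 → s = 40.4079

40.4079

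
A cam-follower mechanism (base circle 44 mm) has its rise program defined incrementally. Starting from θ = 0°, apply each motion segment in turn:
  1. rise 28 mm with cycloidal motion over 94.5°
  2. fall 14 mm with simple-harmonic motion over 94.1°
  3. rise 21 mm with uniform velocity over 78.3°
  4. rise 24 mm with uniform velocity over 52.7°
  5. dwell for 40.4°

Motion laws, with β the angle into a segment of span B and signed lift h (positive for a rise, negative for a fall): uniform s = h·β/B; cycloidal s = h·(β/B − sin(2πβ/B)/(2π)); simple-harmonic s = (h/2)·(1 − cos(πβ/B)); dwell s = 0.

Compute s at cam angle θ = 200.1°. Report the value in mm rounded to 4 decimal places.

seg 1 [0°–94.5°] cycloidal, h=28: full span → s += 28 → s = 28.0000
seg 2 [94.5°–188.6°] simple-harmonic, h=-14: full span → s += -14 → s = 14.0000
seg 3 [188.6°–266.9°] uniform, h=21: θ=200.1° here. β=11.5, B=78.3. 21·11.5/78.3 = 3.0843 → s = 17.0843

17.0843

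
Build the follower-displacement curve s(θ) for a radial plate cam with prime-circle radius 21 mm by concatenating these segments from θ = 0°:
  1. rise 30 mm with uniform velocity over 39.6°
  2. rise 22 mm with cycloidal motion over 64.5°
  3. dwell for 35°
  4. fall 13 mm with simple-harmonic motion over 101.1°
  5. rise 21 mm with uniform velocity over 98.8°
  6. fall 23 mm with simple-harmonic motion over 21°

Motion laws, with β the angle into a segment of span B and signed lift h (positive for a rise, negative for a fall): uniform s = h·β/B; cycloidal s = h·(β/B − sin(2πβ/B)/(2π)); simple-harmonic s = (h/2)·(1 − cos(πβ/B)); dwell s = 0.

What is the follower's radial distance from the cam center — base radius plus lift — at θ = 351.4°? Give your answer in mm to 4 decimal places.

seg 1 [0°–39.6°] uniform, h=30: full span → s += 30 → s = 30.0000
seg 2 [39.6°–104.1°] cycloidal, h=22: full span → s += 22 → s = 52.0000
seg 3 [104.1°–139.1°] dwell: s stays 52.0000
seg 4 [139.1°–240.2°] simple-harmonic, h=-13: full span → s += -13 → s = 39.0000
seg 5 [240.2°–339°] uniform, h=21: full span → s += 21 → s = 60.0000
seg 6 [339°–360°] simple-harmonic, h=-23: θ=351.4° here. β=12.4, B=21. -23/2·(1 − cos(π·0.5905)) = -14.7249 → s = 45.2751
radial distance = base radius + s = 21 + 45.2751 = 66.2751

66.2751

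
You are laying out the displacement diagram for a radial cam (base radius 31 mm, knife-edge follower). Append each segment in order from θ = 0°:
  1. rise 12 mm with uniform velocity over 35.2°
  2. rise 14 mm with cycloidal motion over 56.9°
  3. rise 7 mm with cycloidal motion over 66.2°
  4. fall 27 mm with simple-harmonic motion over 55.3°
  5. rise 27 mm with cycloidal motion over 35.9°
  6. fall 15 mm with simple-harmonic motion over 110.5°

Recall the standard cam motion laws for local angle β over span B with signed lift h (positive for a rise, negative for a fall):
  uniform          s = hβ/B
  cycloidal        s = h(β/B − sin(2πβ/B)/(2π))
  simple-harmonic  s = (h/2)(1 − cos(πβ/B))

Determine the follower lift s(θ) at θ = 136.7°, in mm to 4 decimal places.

seg 1 [0°–35.2°] uniform, h=12: full span → s += 12 → s = 12.0000
seg 2 [35.2°–92.1°] cycloidal, h=14: full span → s += 14 → s = 26.0000
seg 3 [92.1°–158.3°] cycloidal, h=7: θ=136.7° here. β=44.6, B=66.2. 7·(0.6737 − sin(2π·0.6737)/(2π)) = 5.7046 → s = 31.7046

31.7046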